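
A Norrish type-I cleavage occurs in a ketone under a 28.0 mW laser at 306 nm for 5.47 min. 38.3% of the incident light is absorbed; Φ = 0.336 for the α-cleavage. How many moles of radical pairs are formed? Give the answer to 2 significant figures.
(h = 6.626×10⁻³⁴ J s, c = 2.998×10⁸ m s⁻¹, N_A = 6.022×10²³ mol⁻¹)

3.0×10⁻⁶ mol

Photon energy at 306 nm: hc/λ = (6.626×10⁻³⁴)(2.998×10⁸)/(306×10⁻⁹) = 6.492×10⁻¹⁹ J.
Energy delivered: (28.0 mW)(328.2 s) = 9.190 J.
Photons incident: 9.190 / 6.492×10⁻¹⁹ = 1.416×10¹⁹, i.e. 1.416×10¹⁹/6.022×10²³ = 2.351×10⁻⁵ mol.
Photons absorbed: 0.383 × 2.351×10⁻⁵ = 9.004×10⁻⁶ mol.
Product: Φ × n_abs = 0.336 × 9.004×10⁻⁶ = 3.025×10⁻⁶ mol.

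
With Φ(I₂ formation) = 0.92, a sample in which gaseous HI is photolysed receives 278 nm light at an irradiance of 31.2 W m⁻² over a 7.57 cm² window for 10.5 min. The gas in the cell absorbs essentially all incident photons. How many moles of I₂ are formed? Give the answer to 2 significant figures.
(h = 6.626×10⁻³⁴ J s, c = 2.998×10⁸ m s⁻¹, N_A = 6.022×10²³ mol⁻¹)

3.2×10⁻⁵ mol

Photon energy at 278 nm: hc/λ = (6.626×10⁻³⁴)(2.998×10⁸)/(278×10⁻⁹) = 7.146×10⁻¹⁹ J.
Energy delivered: (31.2 W m⁻²)(7.57×10⁻⁴ m²)(630 s) = 14.88 J.
Photons incident: 14.88 / 7.146×10⁻¹⁹ = 2.082×10¹⁹, i.e. 2.082×10¹⁹/6.022×10²³ = 3.457×10⁻⁵ mol.
Product: Φ × n_abs = 0.92 × 3.457×10⁻⁵ = 3.180×10⁻⁵ mol.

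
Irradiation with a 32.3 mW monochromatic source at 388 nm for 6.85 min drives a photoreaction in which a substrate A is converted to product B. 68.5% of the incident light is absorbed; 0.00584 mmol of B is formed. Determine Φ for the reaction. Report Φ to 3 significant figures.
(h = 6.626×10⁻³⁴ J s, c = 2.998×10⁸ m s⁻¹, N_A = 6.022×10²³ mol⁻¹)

Φ = 0.198

Product: 0.00584 mmol = 5.84×10⁻⁶ mol.
Photon energy at 388 nm: hc/λ = (6.626×10⁻³⁴)(2.998×10⁸)/(388×10⁻⁹) = 5.120×10⁻¹⁹ J.
Energy delivered: (32.3 mW)(411 s) = 13.28 J.
Photons incident: 13.28 / 5.120×10⁻¹⁹ = 2.594×10¹⁹, i.e. 2.594×10¹⁹/6.022×10²³ = 4.308×10⁻⁵ mol.
Photons absorbed: 0.685 × 4.308×10⁻⁵ = 2.951×10⁻⁵ mol.
Φ = 5.84×10⁻⁶ mol / 2.951×10⁻⁵ mol photons = 0.198.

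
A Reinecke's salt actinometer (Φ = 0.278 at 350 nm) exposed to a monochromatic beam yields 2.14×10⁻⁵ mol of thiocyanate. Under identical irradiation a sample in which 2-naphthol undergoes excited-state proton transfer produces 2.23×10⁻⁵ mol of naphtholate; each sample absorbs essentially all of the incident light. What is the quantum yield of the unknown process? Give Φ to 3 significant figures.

Photons absorbed by the actinometer: 2.14×10⁻⁵ / 0.278 = 7.698×10⁻⁵ mol.
Φ(unknown) = 2.23×10⁻⁵ / 7.698×10⁻⁵ = 0.290.

Φ = 0.290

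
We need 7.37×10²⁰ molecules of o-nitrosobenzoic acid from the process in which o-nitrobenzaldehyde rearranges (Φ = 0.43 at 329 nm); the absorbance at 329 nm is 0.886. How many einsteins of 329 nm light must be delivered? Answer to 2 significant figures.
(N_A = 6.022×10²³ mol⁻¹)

0.0033 einstein

Product: 7.37×10²⁰ / 6.022×10²³ = 0.001224 mol.
Photons that must be absorbed: 0.001224 / 0.43 = 0.002847 mol.
Fraction absorbed: 1 − 10^(−0.886) = 0.8700.
Incident photons needed: 0.002847 / 0.8700 = 0.003272 mol.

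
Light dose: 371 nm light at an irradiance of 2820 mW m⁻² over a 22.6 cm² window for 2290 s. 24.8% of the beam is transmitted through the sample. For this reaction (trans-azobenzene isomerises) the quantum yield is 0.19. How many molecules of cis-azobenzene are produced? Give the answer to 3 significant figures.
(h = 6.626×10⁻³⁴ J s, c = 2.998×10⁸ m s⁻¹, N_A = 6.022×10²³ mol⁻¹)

3.89×10¹⁸ molecules

Photon energy at 371 nm: hc/λ = (6.626×10⁻³⁴)(2.998×10⁸)/(371×10⁻⁹) = 5.354×10⁻¹⁹ J.
Energy delivered: (2820 mW m⁻²)(22.6×10⁻⁴ m²)(2290 s) = 14.59 J.
Photons incident: 14.59 / 5.354×10⁻¹⁹ = 2.725×10¹⁹, i.e. 2.725×10¹⁹/6.022×10²³ = 4.525×10⁻⁵ mol.
Fraction absorbed: 1 − 24.8/100 = 0.7520.
Photons absorbed: 0.7520 × 4.525×10⁻⁵ = 3.403×10⁻⁵ mol.
Product: Φ × n_abs = 0.19 × 3.403×10⁻⁵ = 6.466×10⁻⁶ mol.
As a count: 6.466×10⁻⁶ × 6.022×10²³ = 3.89×10¹⁸.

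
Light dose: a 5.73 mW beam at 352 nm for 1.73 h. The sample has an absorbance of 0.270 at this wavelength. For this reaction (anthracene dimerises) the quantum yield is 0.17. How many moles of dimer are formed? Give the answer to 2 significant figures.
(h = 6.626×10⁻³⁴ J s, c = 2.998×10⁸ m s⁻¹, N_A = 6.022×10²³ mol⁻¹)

Photon energy at 352 nm: hc/λ = (6.626×10⁻³⁴)(2.998×10⁸)/(352×10⁻⁹) = 5.643×10⁻¹⁹ J.
Energy delivered: (5.73 mW)(6228 s) = 35.69 J.
Photons incident: 35.69 / 5.643×10⁻¹⁹ = 6.325×10¹⁹, i.e. 6.325×10¹⁹/6.022×10²³ = 1.050×10⁻⁴ mol.
Fraction absorbed: 1 − 10^(−0.270) = 0.4630.
Photons absorbed: 0.4630 × 1.050×10⁻⁴ = 4.862×10⁻⁵ mol.
Product: Φ × n_abs = 0.17 × 4.862×10⁻⁵ = 8.265×10⁻⁶ mol.

8.3×10⁻⁶ mol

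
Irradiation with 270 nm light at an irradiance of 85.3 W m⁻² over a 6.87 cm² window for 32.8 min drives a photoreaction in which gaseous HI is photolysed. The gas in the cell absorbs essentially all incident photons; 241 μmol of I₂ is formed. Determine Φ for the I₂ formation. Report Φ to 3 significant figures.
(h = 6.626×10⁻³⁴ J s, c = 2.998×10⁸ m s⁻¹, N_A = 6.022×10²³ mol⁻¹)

Product: 241 μmol = 2.41×10⁻⁴ mol.
Photon energy at 270 nm: hc/λ = (6.626×10⁻³⁴)(2.998×10⁸)/(270×10⁻⁹) = 7.357×10⁻¹⁹ J.
Energy delivered: (85.3 W m⁻²)(6.87×10⁻⁴ m²)(1968 s) = 115.3 J.
Photons incident: 115.3 / 7.357×10⁻¹⁹ = 1.567×10²⁰, i.e. 1.567×10²⁰/6.022×10²³ = 2.602×10⁻⁴ mol.
Φ = 2.41×10⁻⁴ mol / 2.602×10⁻⁴ mol photons = 0.926.

Φ = 0.926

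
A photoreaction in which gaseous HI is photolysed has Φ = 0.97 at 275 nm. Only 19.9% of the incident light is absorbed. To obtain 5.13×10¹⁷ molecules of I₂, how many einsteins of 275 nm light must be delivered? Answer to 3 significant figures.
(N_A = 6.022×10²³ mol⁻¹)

4.41×10⁻⁶ einstein

Product: 5.13×10¹⁷ / 6.022×10²³ = 8.519×10⁻⁷ mol.
Photons that must be absorbed: 8.519×10⁻⁷ / 0.97 = 8.782×10⁻⁷ mol.
Incident photons needed: 8.782×10⁻⁷ / 0.199 = 4.413×10⁻⁶ mol.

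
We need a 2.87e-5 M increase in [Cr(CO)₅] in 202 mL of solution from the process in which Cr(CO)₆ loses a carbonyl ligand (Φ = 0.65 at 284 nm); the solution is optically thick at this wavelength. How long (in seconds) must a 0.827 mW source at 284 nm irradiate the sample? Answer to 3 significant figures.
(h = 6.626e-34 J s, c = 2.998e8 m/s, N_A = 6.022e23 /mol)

t ≈ 4540 s

Product: (2.87e-5 M)(0.202 L) = 5.797e-6 mol.
Photons that must be absorbed: 5.797e-6 / 0.65 = 8.918e-6 mol.
Photon energy: hc/λ = 6.995e-19 J; per mole, 4.212e5 J mol⁻¹.
Energy required: 8.918e-6 × 4.212e5 = 3.756 J.
Time: 3.756 J / 0.000827 W = 4540 s.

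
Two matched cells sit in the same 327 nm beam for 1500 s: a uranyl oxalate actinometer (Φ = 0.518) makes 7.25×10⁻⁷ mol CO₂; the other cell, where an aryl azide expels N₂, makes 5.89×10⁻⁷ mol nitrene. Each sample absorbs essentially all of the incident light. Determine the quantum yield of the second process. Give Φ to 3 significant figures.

Photons absorbed by the actinometer: 7.25×10⁻⁷ / 0.518 = 1.400×10⁻⁶ mol.
Φ(unknown) = 5.89×10⁻⁷ / 1.400×10⁻⁶ = 0.421.

Φ = 0.421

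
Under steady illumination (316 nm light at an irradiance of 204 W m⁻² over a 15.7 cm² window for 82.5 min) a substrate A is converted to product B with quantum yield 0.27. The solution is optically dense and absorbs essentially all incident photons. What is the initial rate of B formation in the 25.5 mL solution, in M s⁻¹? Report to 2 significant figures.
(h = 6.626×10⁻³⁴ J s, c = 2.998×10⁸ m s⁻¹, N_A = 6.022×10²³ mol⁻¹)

9.0×10⁻⁶ M s⁻¹

Photon energy at 316 nm: hc/λ = (6.626×10⁻³⁴)(2.998×10⁸)/(316×10⁻⁹) = 6.286×10⁻¹⁹ J.
Energy delivered: (204 W m⁻²)(15.7×10⁻⁴ m²)(4950 s) = 1585 J.
Photons incident: 1585 / 6.286×10⁻¹⁹ = 2.521×10²¹, i.e. 2.521×10²¹/6.022×10²³ = 0.004186 mol.
Product formed: 0.27 × 0.004186 = 0.001130 mol.
Rate: 0.001130 mol / (4950 s × 0.0255 L) = 9.0×10⁻⁶ M s⁻¹.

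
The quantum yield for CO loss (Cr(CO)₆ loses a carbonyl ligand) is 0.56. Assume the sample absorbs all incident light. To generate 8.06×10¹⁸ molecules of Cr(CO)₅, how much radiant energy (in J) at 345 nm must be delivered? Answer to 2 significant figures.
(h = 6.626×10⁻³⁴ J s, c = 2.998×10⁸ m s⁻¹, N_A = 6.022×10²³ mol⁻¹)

Product: 8.06×10¹⁸ / 6.022×10²³ = 1.338×10⁻⁵ mol.
Photons that must be absorbed: 1.338×10⁻⁵ / 0.56 = 2.389×10⁻⁵ mol.
Photon energy: hc/λ = 5.758×10⁻¹⁹ J; per mole, 3.467×10⁵ J mol⁻¹.
Energy required: 2.389×10⁻⁵ × 3.467×10⁵ = 8.3 J.

8.3 J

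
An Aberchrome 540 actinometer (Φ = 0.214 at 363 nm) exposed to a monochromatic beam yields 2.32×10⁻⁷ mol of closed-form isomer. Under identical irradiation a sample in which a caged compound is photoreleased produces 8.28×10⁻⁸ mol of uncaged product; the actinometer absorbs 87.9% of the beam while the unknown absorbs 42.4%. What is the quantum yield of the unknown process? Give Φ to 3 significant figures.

Φ = 0.158

Photons absorbed by the actinometer: 2.32×10⁻⁷ / 0.214 = 1.084×10⁻⁶ mol.
Incident flux: 1.084×10⁻⁶ / 0.879 = 1.233×10⁻⁶ einstein.
Absorbed by unknown: 0.424 × 1.233×10⁻⁶ = 5.228×10⁻⁷ mol.
Φ(unknown) = 8.28×10⁻⁸ / 5.228×10⁻⁷ = 0.158.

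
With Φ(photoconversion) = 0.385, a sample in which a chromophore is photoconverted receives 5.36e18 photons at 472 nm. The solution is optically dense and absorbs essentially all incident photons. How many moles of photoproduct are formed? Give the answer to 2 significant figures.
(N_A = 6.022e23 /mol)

3.4e-6 mol

Moles of photons: 5.36e18 / 6.022e23 = 8.901e-6 mol.
Product: Φ × n_abs = 0.385 × 8.901e-6 = 3.427e-6 mol.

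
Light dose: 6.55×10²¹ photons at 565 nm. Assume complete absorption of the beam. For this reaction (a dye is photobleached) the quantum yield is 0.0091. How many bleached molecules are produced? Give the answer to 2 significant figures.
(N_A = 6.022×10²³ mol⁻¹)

Moles of photons: 6.55×10²¹ / 6.022×10²³ = 0.01088 mol.
Product: Φ × n_abs = 0.0091 × 0.01088 = 9.901×10⁻⁵ mol.
As a count: 9.901×10⁻⁵ × 6.022×10²³ = 6.0×10¹⁹.

6.0×10¹⁹ bleached molecules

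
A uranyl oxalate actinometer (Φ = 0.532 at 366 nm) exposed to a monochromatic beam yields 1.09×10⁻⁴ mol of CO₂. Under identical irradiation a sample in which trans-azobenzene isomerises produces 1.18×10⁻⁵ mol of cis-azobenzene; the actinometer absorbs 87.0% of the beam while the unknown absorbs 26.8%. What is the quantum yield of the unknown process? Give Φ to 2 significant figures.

Photons absorbed by the actinometer: 1.09×10⁻⁴ / 0.532 = 2.049×10⁻⁴ mol.
Incident flux: 2.049×10⁻⁴ / 0.870 = 2.355×10⁻⁴ einstein.
Absorbed by unknown: 0.268 × 2.355×10⁻⁴ = 6.311×10⁻⁵ mol.
Φ(unknown) = 1.18×10⁻⁵ / 6.311×10⁻⁵ = 0.19.

Φ = 0.19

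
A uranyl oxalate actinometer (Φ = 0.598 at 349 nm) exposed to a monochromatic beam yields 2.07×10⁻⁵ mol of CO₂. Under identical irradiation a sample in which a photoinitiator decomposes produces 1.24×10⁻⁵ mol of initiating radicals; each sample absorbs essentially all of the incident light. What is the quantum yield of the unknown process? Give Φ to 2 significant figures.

Photons absorbed by the actinometer: 2.07×10⁻⁵ / 0.598 = 3.462×10⁻⁵ mol.
Φ(unknown) = 1.24×10⁻⁵ / 3.462×10⁻⁵ = 0.36.

Φ = 0.36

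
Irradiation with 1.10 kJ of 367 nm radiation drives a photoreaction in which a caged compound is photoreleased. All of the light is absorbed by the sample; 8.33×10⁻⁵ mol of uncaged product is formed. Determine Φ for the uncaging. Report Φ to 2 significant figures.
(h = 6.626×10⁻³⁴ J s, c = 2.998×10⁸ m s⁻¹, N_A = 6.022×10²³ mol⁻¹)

Φ = 0.025

Photon energy at 367 nm: hc/λ = (6.626×10⁻³⁴)(2.998×10⁸)/(367×10⁻⁹) = 5.413×10⁻¹⁹ J.
Incident energy: 1.10 kJ = 1100 J.
Photons incident: 1100 / 5.413×10⁻¹⁹ = 2.032×10²¹, i.e. 2.032×10²¹/6.022×10²³ = 0.003374 mol.
Φ = 8.33×10⁻⁵ mol / 0.003374 mol photons = 0.025.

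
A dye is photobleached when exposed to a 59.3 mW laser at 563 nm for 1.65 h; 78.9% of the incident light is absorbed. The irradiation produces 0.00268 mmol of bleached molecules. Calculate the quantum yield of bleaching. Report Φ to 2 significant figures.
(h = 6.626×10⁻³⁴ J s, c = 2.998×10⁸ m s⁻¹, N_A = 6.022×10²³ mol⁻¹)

Φ = 0.0020

Product: 0.00268 mmol = 2.68×10⁻⁶ mol.
Photon energy at 563 nm: hc/λ = (6.626×10⁻³⁴)(2.998×10⁸)/(563×10⁻⁹) = 3.528×10⁻¹⁹ J.
Energy delivered: (59.3 mW)(5940 s) = 352.2 J.
Photons incident: 352.2 / 3.528×10⁻¹⁹ = 9.983×10²⁰, i.e. 9.983×10²⁰/6.022×10²³ = 0.001658 mol.
Photons absorbed: 0.789 × 0.001658 = 0.001308 mol.
Φ = 2.68×10⁻⁶ mol / 0.001308 mol photons = 0.0020.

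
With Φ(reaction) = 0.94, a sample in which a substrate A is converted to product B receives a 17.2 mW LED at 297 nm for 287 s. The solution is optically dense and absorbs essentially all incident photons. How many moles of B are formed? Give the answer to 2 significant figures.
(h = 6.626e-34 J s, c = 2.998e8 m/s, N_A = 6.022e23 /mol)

Photon energy at 297 nm: hc/λ = (6.626e-34)(2.998e8)/(297e-9) = 6.688e-19 J.
Energy delivered: (17.2 mW)(287 s) = 4.936 J.
Photons incident: 4.936 / 6.688e-19 = 7.380e18, i.e. 7.380e18/6.022e23 = 1.226e-5 mol.
Product: Φ × n_abs = 0.94 × 1.226e-5 = 1.152e-5 mol.

1.2e-5 mol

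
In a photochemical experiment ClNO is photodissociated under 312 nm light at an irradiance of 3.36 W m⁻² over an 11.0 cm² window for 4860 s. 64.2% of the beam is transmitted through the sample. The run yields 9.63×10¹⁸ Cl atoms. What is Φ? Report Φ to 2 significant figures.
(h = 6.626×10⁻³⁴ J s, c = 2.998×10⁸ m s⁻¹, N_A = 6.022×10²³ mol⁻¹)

Φ = 0.95

Product: 9.63×10¹⁸ / 6.022×10²³ = 1.599×10⁻⁵ mol.
Photon energy at 312 nm: hc/λ = (6.626×10⁻³⁴)(2.998×10⁸)/(312×10⁻⁹) = 6.367×10⁻¹⁹ J.
Energy delivered: (3.36 W m⁻²)(11.0×10⁻⁴ m²)(4860 s) = 17.96 J.
Photons incident: 17.96 / 6.367×10⁻¹⁹ = 2.821×10¹⁹, i.e. 2.821×10¹⁹/6.022×10²³ = 4.684×10⁻⁵ mol.
Fraction absorbed: 1 − 64.2/100 = 0.3580.
Photons absorbed: 0.3580 × 4.684×10⁻⁵ = 1.677×10⁻⁵ mol.
Φ = 1.599×10⁻⁵ mol / 1.677×10⁻⁵ mol photons = 0.95.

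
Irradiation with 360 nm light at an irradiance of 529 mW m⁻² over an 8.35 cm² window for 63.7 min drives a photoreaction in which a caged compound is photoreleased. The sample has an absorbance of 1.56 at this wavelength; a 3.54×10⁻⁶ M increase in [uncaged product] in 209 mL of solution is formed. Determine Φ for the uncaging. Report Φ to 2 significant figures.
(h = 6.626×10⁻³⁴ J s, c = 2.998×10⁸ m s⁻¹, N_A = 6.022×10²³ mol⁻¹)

Φ = 0.15

Product: (3.54×10⁻⁶ M)(0.209 L) = 7.399×10⁻⁷ mol.
Photon energy at 360 nm: hc/λ = (6.626×10⁻³⁴)(2.998×10⁸)/(360×10⁻⁹) = 5.518×10⁻¹⁹ J.
Energy delivered: (529 mW m⁻²)(8.35×10⁻⁴ m²)(3822 s) = 1.688 J.
Photons incident: 1.688 / 5.518×10⁻¹⁹ = 3.059×10¹⁸, i.e. 3.059×10¹⁸/6.022×10²³ = 5.080×10⁻⁶ mol.
Fraction absorbed: 1 − 10^(−1.56) = 0.9725.
Photons absorbed: 0.9725 × 5.080×10⁻⁶ = 4.940×10⁻⁶ mol.
Φ = 7.399×10⁻⁷ mol / 4.940×10⁻⁶ mol photons = 0.15.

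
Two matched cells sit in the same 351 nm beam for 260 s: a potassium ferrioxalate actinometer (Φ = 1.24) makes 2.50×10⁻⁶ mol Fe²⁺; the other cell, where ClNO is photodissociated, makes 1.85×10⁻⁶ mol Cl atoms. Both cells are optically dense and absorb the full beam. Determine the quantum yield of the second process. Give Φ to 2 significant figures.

Photons absorbed by the actinometer: 2.50×10⁻⁶ / 1.24 = 2.016×10⁻⁶ mol.
Φ(unknown) = 1.85×10⁻⁶ / 2.016×10⁻⁶ = 0.92.

Φ = 0.92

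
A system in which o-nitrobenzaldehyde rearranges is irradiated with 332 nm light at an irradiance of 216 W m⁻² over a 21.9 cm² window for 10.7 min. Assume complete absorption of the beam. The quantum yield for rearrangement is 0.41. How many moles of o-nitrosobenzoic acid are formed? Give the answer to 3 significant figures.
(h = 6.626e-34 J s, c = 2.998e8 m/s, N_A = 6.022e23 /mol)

3.46e-4 mol

Photon energy at 332 nm: hc/λ = (6.626e-34)(2.998e8)/(332e-9) = 5.983e-19 J.
Energy delivered: (216 W m⁻²)(21.9e-4 m²)(642 s) = 303.7 J.
Photons incident: 303.7 / 5.983e-19 = 5.076e20, i.e. 5.076e20/6.022e23 = 8.429e-4 mol.
Product: Φ × n_abs = 0.41 × 8.429e-4 = 3.456e-4 mol.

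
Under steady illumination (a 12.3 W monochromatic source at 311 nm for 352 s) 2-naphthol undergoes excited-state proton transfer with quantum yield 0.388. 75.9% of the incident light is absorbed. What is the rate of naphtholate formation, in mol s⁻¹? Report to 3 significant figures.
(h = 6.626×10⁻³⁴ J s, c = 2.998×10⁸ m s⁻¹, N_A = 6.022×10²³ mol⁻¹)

9.42×10⁻⁶ mol s⁻¹

Photon energy at 311 nm: hc/λ = (6.626×10⁻³⁴)(2.998×10⁸)/(311×10⁻⁹) = 6.387×10⁻¹⁹ J.
Energy delivered: (12.3 W)(352 s) = 4330 J.
Photons incident: 4330 / 6.387×10⁻¹⁹ = 6.779×10²¹, i.e. 6.779×10²¹/6.022×10²³ = 0.01126 mol.
Photons absorbed: 0.759 × 0.01126 = 0.008546 mol.
Product formed: 0.388 × 0.008546 = 0.003316 mol.
Rate: 0.003316 / 352 s = 9.42×10⁻⁶ mol s⁻¹.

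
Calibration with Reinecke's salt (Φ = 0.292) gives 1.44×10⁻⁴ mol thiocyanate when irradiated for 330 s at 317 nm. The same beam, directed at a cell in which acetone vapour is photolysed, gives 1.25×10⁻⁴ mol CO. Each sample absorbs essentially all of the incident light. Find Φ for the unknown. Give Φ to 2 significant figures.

Photons absorbed by the actinometer: 1.44×10⁻⁴ / 0.292 = 4.932×10⁻⁴ mol.
Φ(unknown) = 1.25×10⁻⁴ / 4.932×10⁻⁴ = 0.25.

Φ = 0.25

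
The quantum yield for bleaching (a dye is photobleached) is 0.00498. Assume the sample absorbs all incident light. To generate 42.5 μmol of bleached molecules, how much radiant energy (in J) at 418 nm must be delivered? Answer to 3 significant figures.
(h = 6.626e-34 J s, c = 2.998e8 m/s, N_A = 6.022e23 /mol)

2440 J

Product: 42.5 μmol = 4.25e-5 mol.
Photons that must be absorbed: 4.25e-5 / 0.00498 = 0.008534 mol.
Photon energy: hc/λ = 4.752e-19 J; per mole, 2.862e5 J mol⁻¹.
Energy required: 0.008534 × 2.862e5 = 2440 J.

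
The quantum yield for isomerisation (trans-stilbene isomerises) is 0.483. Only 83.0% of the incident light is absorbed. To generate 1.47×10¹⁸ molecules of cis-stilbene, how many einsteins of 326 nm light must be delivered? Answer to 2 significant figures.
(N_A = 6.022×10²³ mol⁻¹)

6.1×10⁻⁶ einstein

Product: 1.47×10¹⁸ / 6.022×10²³ = 2.441×10⁻⁶ mol.
Photons that must be absorbed: 2.441×10⁻⁶ / 0.483 = 5.054×10⁻⁶ mol.
Incident photons needed: 5.054×10⁻⁶ / 0.830 = 6.089×10⁻⁶ mol.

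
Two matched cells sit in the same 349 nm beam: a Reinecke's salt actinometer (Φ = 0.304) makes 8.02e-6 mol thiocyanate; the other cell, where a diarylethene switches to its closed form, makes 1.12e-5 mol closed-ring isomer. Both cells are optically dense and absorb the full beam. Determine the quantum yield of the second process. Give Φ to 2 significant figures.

Φ = 0.42

Photons absorbed by the actinometer: 8.02e-6 / 0.304 = 2.638e-5 mol.
Φ(unknown) = 1.12e-5 / 2.638e-5 = 0.42.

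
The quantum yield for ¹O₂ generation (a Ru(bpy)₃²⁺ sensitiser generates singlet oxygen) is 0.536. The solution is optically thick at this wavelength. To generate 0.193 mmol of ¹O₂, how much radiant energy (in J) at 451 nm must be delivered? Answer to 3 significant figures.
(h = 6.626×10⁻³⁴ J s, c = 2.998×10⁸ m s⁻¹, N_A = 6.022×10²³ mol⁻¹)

95.5 J

Product: 0.193 mmol = 1.93×10⁻⁴ mol.
Photons that must be absorbed: 1.93×10⁻⁴ / 0.536 = 3.601×10⁻⁴ mol.
Photon energy: hc/λ = 4.405×10⁻¹⁹ J; per mole, 2.653×10⁵ J mol⁻¹.
Energy required: 3.601×10⁻⁴ × 2.653×10⁵ = 95.5 J.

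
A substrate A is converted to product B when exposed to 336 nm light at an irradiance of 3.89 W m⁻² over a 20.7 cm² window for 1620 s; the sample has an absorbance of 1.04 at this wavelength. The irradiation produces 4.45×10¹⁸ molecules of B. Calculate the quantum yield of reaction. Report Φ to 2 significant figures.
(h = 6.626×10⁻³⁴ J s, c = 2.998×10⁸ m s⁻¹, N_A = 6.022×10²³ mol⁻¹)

Φ = 0.22

Product: 4.45×10¹⁸ / 6.022×10²³ = 7.390×10⁻⁶ mol.
Photon energy at 336 nm: hc/λ = (6.626×10⁻³⁴)(2.998×10⁸)/(336×10⁻⁹) = 5.912×10⁻¹⁹ J.
Energy delivered: (3.89 W m⁻²)(20.7×10⁻⁴ m²)(1620 s) = 13.04 J.
Photons incident: 13.04 / 5.912×10⁻¹⁹ = 2.206×10¹⁹, i.e. 2.206×10¹⁹/6.022×10²³ = 3.663×10⁻⁵ mol.
Fraction absorbed: 1 − 10^(−1.04) = 0.9088.
Photons absorbed: 0.9088 × 3.663×10⁻⁵ = 3.329×10⁻⁵ mol.
Φ = 7.390×10⁻⁶ mol / 3.329×10⁻⁵ mol photons = 0.22.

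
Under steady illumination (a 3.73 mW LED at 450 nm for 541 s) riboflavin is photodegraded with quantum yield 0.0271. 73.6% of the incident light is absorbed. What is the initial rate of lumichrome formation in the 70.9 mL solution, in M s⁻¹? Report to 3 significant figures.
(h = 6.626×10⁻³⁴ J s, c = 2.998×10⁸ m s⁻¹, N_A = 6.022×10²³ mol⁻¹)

Photon energy at 450 nm: hc/λ = (6.626×10⁻³⁴)(2.998×10⁸)/(450×10⁻⁹) = 4.414×10⁻¹⁹ J.
Energy delivered: (3.73 mW)(541 s) = 2.018 J.
Photons incident: 2.018 / 4.414×10⁻¹⁹ = 4.572×10¹⁸, i.e. 4.572×10¹⁸/6.022×10²³ = 7.592×10⁻⁶ mol.
Photons absorbed: 0.736 × 7.592×10⁻⁶ = 5.588×10⁻⁶ mol.
Product formed: 0.0271 × 5.588×10⁻⁶ = 1.514×10⁻⁷ mol.
Rate: 1.514×10⁻⁷ mol / (541 s × 0.0709 L) = 3.95×10⁻⁹ M s⁻¹.

3.95×10⁻⁹ M s⁻¹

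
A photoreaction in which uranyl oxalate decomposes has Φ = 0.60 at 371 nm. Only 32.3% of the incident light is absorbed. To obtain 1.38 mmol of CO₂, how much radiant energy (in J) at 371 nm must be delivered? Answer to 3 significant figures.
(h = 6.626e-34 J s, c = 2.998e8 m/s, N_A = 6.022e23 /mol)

2300 J

Product: 1.38 mmol = 0.00138 mol.
Photons that must be absorbed: 0.00138 / 0.60 = 0.002300 mol.
Incident photons needed: 0.002300 / 0.323 = 0.007121 mol.
Photon energy: hc/λ = 5.354e-19 J; per mole, 3.224e5 J mol⁻¹.
Energy required: 0.007121 × 3.224e5 = 2300 J.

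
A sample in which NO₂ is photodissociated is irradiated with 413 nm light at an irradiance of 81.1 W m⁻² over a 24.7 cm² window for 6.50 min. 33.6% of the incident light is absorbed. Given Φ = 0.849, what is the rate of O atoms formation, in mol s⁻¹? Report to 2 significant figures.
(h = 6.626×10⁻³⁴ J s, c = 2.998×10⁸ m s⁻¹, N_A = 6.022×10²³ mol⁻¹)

Photon energy at 413 nm: hc/λ = (6.626×10⁻³⁴)(2.998×10⁸)/(413×10⁻⁹) = 4.810×10⁻¹⁹ J.
Energy delivered: (81.1 W m⁻²)(24.7×10⁻⁴ m²)(390 s) = 78.12 J.
Photons incident: 78.12 / 4.810×10⁻¹⁹ = 1.624×10²⁰, i.e. 1.624×10²⁰/6.022×10²³ = 2.697×10⁻⁴ mol.
Photons absorbed: 0.336 × 2.697×10⁻⁴ = 9.062×10⁻⁵ mol.
Product formed: 0.849 × 9.062×10⁻⁵ = 7.694×10⁻⁵ mol.
Rate: 7.694×10⁻⁵ / 390 s = 2.0×10⁻⁷ mol s⁻¹.

2.0×10⁻⁷ mol s⁻¹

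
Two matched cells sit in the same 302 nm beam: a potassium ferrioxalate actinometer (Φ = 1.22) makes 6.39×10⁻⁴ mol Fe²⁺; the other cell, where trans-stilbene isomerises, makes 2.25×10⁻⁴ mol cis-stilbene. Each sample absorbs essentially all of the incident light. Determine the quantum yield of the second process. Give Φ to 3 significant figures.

Photons absorbed by the actinometer: 6.39×10⁻⁴ / 1.22 = 5.238×10⁻⁴ mol.
Φ(unknown) = 2.25×10⁻⁴ / 5.238×10⁻⁴ = 0.430.

Φ = 0.430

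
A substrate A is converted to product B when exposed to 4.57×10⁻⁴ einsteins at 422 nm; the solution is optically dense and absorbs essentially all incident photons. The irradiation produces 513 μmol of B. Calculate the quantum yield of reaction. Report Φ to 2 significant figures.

Product: 513 μmol = 5.13×10⁻⁴ mol.
Φ = 5.13×10⁻⁴ mol / 4.57×10⁻⁴ mol photons = 1.1.

Φ = 1.1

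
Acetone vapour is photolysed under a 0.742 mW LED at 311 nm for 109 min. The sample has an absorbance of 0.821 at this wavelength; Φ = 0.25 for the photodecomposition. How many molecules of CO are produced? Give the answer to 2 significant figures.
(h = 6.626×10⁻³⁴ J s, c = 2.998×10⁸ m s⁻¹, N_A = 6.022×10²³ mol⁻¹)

1.6×10¹⁸ molecules

Photon energy at 311 nm: hc/λ = (6.626×10⁻³⁴)(2.998×10⁸)/(311×10⁻⁹) = 6.387×10⁻¹⁹ J.
Energy delivered: (0.742 mW)(6540 s) = 4.853 J.
Photons incident: 4.853 / 6.387×10⁻¹⁹ = 7.598×10¹⁸, i.e. 7.598×10¹⁸/6.022×10²³ = 1.262×10⁻⁵ mol.
Fraction absorbed: 1 − 10^(−0.821) = 0.8490.
Photons absorbed: 0.8490 × 1.262×10⁻⁵ = 1.071×10⁻⁵ mol.
Product: Φ × n_abs = 0.25 × 1.071×10⁻⁵ = 2.678×10⁻⁶ mol.
As a count: 2.678×10⁻⁶ × 6.022×10²³ = 1.6×10¹⁸.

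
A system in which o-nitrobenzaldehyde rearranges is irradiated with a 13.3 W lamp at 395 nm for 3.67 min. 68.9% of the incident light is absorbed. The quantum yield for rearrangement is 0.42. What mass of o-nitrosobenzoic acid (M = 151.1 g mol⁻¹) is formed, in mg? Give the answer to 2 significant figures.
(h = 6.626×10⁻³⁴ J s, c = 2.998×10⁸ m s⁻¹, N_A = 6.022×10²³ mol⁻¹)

420 mg

Photon energy at 395 nm: hc/λ = (6.626×10⁻³⁴)(2.998×10⁸)/(395×10⁻⁹) = 5.029×10⁻¹⁹ J.
Energy delivered: (13.3 W)(220.2 s) = 2929 J.
Photons incident: 2929 / 5.029×10⁻¹⁹ = 5.824×10²¹, i.e. 5.824×10²¹/6.022×10²³ = 0.009671 mol.
Photons absorbed: 0.689 × 0.009671 = 0.006663 mol.
Product: Φ × n_abs = 0.42 × 0.006663 = 0.002798 mol.
Mass: 0.002798 × 151.1 = 0.4228 g = 420 mg.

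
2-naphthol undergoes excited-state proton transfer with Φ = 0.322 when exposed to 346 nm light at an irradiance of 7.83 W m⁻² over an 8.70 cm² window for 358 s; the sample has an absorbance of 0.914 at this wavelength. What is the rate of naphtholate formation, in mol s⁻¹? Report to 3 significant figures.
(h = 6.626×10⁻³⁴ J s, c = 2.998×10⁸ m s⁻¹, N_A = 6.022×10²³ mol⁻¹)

Photon energy at 346 nm: hc/λ = (6.626×10⁻³⁴)(2.998×10⁸)/(346×10⁻⁹) = 5.741×10⁻¹⁹ J.
Energy delivered: (7.83 W m⁻²)(8.70×10⁻⁴ m²)(358 s) = 2.439 J.
Photons incident: 2.439 / 5.741×10⁻¹⁹ = 4.248×10¹⁸, i.e. 4.248×10¹⁸/6.022×10²³ = 7.054×10⁻⁶ mol.
Fraction absorbed: 1 − 10^(−0.914) = 0.8781.
Photons absorbed: 0.8781 × 7.054×10⁻⁶ = 6.194×10⁻⁶ mol.
Product formed: 0.322 × 6.194×10⁻⁶ = 1.994×10⁻⁶ mol.
Rate: 1.994×10⁻⁶ / 358 s = 5.57×10⁻⁹ mol s⁻¹.

5.57×10⁻⁹ mol s⁻¹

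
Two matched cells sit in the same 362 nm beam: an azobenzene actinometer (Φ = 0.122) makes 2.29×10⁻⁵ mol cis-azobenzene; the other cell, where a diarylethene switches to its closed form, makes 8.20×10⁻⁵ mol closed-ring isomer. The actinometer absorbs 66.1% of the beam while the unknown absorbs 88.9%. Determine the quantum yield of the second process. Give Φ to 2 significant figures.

Φ = 0.32

Photons absorbed by the actinometer: 2.29×10⁻⁵ / 0.122 = 1.877×10⁻⁴ mol.
Incident flux: 1.877×10⁻⁴ / 0.661 = 2.840×10⁻⁴ einstein.
Absorbed by unknown: 0.889 × 2.840×10⁻⁴ = 2.525×10⁻⁴ mol.
Φ(unknown) = 8.20×10⁻⁵ / 2.525×10⁻⁴ = 0.32.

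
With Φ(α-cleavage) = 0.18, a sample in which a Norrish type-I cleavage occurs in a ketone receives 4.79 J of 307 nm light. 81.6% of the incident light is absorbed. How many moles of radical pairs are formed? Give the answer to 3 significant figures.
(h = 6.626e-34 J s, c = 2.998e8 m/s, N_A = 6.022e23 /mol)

Photon energy at 307 nm: hc/λ = (6.626e-34)(2.998e8)/(307e-9) = 6.471e-19 J.
Photons incident: 4.79 / 6.471e-19 = 7.402e18, i.e. 7.402e18/6.022e23 = 1.229e-5 mol.
Photons absorbed: 0.816 × 1.229e-5 = 1.003e-5 mol.
Product: Φ × n_abs = 0.18 × 1.003e-5 = 1.805e-6 mol.

1.81e-6 mol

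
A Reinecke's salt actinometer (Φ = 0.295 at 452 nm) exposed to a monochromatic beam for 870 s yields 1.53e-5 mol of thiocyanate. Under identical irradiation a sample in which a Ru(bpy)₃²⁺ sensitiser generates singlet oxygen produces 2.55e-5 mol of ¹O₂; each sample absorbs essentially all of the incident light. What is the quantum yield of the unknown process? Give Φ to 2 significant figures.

Φ = 0.49

Photons absorbed by the actinometer: 1.53e-5 / 0.295 = 5.186e-5 mol.
Φ(unknown) = 2.55e-5 / 5.186e-5 = 0.49.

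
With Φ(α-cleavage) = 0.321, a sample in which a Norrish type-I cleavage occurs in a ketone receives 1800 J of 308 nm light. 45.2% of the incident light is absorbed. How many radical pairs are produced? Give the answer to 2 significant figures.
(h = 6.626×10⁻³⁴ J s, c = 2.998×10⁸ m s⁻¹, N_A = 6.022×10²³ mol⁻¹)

4.0×10²⁰ radical pairs

Photon energy at 308 nm: hc/λ = (6.626×10⁻³⁴)(2.998×10⁸)/(308×10⁻⁹) = 6.450×10⁻¹⁹ J.
Photons incident: 1800 / 6.450×10⁻¹⁹ = 2.791×10²¹, i.e. 2.791×10²¹/6.022×10²³ = 0.004635 mol.
Photons absorbed: 0.452 × 0.004635 = 0.002095 mol.
Product: Φ × n_abs = 0.321 × 0.002095 = 6.725×10⁻⁴ mol.
As a count: 6.725×10⁻⁴ × 6.022×10²³ = 4.0×10²⁰.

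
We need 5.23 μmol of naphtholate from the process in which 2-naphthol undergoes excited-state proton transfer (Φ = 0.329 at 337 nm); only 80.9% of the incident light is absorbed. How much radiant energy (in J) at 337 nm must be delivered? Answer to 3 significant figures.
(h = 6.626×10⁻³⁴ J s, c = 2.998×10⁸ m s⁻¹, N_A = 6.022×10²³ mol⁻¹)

Product: 5.23 μmol = 5.23×10⁻⁶ mol.
Photons that must be absorbed: 5.23×10⁻⁶ / 0.329 = 1.590×10⁻⁵ mol.
Incident photons needed: 1.590×10⁻⁵ / 0.809 = 1.965×10⁻⁵ mol.
Photon energy: hc/λ = 5.895×10⁻¹⁹ J; per mole, 3.550×10⁵ J mol⁻¹.
Energy required: 1.965×10⁻⁵ × 3.550×10⁵ = 6.98 J.

6.98 J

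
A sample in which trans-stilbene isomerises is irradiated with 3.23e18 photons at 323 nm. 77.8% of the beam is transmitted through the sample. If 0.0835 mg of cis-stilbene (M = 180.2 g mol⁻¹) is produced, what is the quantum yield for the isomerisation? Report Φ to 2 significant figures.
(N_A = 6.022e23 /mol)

Product: 0.0835 mg / 180.2 g mol⁻¹ = 4.634e-7 mol.
Moles of photons: 3.23e18 / 6.022e23 = 5.364e-6 mol.
Fraction absorbed: 1 − 77.8/100 = 0.2220.
Photons absorbed: 0.2220 × 5.364e-6 = 1.191e-6 mol.
Φ = 4.634e-7 mol / 1.191e-6 mol photons = 0.39.

Φ = 0.39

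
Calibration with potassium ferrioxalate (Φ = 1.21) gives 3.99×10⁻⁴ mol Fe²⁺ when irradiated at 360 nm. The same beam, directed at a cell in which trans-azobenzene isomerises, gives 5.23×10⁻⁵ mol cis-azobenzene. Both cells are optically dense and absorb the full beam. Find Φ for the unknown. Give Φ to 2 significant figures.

Φ = 0.16

Photons absorbed by the actinometer: 3.99×10⁻⁴ / 1.21 = 3.298×10⁻⁴ mol.
Φ(unknown) = 5.23×10⁻⁵ / 3.298×10⁻⁴ = 0.16.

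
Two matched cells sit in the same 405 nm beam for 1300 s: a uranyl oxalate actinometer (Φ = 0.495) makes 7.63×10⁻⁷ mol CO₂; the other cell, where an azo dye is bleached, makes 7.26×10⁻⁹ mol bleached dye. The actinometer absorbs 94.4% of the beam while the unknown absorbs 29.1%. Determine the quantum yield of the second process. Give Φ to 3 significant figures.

Photons absorbed by the actinometer: 7.63×10⁻⁷ / 0.495 = 1.541×10⁻⁶ mol.
Incident flux: 1.541×10⁻⁶ / 0.944 = 1.632×10⁻⁶ einstein.
Absorbed by unknown: 0.291 × 1.632×10⁻⁶ = 4.749×10⁻⁷ mol.
Φ(unknown) = 7.26×10⁻⁹ / 4.749×10⁻⁷ = 0.0153.

Φ = 0.0153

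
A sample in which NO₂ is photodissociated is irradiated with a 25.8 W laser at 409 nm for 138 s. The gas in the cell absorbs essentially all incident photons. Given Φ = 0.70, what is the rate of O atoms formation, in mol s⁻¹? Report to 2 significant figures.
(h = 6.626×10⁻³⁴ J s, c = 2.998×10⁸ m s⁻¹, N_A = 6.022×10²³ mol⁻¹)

6.2×10⁻⁵ mol s⁻¹

Photon energy at 409 nm: hc/λ = (6.626×10⁻³⁴)(2.998×10⁸)/(409×10⁻⁹) = 4.857×10⁻¹⁹ J.
Energy delivered: (25.8 W)(138 s) = 3560 J.
Photons incident: 3560 / 4.857×10⁻¹⁹ = 7.330×10²¹, i.e. 7.330×10²¹/6.022×10²³ = 0.01217 mol.
Product formed: 0.70 × 0.01217 = 0.008519 mol.
Rate: 0.008519 / 138 s = 6.2×10⁻⁵ mol s⁻¹.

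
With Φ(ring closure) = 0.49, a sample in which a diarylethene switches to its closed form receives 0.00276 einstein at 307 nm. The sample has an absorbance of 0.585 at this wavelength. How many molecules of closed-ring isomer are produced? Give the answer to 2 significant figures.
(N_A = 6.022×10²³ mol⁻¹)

Fraction absorbed: 1 − 10^(−0.585) = 0.7400.
Photons absorbed: 0.7400 × 0.00276 = 0.002042 mol.
Product: Φ × n_abs = 0.49 × 0.002042 = 0.001001 mol.
As a count: 0.001001 × 6.022×10²³ = 6.0×10²⁰.

6.0×10²⁰ molecules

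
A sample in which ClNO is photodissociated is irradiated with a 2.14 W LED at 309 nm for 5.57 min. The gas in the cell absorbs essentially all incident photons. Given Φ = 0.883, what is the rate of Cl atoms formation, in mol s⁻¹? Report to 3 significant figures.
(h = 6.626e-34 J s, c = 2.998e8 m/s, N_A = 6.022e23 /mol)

4.88e-6 mol s⁻¹

Photon energy at 309 nm: hc/λ = (6.626e-34)(2.998e8)/(309e-9) = 6.429e-19 J.
Energy delivered: (2.14 W)(334.2 s) = 715.2 J.
Photons incident: 715.2 / 6.429e-19 = 1.112e21, i.e. 1.112e21/6.022e23 = 0.001847 mol.
Product formed: 0.883 × 0.001847 = 0.001631 mol.
Rate: 0.001631 / 334.2 s = 4.88e-6 mol s⁻¹.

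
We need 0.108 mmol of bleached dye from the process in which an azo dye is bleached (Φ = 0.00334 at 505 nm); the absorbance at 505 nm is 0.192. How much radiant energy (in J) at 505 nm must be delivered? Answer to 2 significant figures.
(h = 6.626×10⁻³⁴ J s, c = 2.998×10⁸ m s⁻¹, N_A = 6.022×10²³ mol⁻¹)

2.1×10⁴ J

Product: 0.108 mmol = 1.08×10⁻⁴ mol.
Photons that must be absorbed: 1.08×10⁻⁴ / 0.00334 = 0.03234 mol.
Fraction absorbed: 1 − 10^(−0.192) = 0.3573.
Incident photons needed: 0.03234 / 0.3573 = 0.09051 mol.
Photon energy: hc/λ = 3.934×10⁻¹⁹ J; per mole, 2.369×10⁵ J mol⁻¹.
Energy required: 0.09051 × 2.369×10⁵ = 2.1×10⁴ J.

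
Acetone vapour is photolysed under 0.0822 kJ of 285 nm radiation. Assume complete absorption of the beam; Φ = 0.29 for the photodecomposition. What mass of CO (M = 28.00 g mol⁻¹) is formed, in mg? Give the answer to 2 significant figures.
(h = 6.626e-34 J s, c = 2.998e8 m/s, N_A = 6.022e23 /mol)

Photon energy at 285 nm: hc/λ = (6.626e-34)(2.998e8)/(285e-9) = 6.970e-19 J.
Incident energy: 0.0822 kJ = 82.2 J.
Photons incident: 82.2 / 6.970e-19 = 1.179e20, i.e. 1.179e20/6.022e23 = 1.958e-4 mol.
Product: Φ × n_abs = 0.29 × 1.958e-4 = 5.678e-5 mol.
Mass: 5.678e-5 × 28.00 = 0.001590 g = 1.6 mg.

1.6 mg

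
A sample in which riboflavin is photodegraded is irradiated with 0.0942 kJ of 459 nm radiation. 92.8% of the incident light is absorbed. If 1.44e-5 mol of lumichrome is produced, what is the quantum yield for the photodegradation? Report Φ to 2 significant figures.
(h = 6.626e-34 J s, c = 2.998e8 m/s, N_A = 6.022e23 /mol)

Φ = 0.043

Photon energy at 459 nm: hc/λ = (6.626e-34)(2.998e8)/(459e-9) = 4.328e-19 J.
Incident energy: 0.0942 kJ = 94.2 J.
Photons incident: 94.2 / 4.328e-19 = 2.177e20, i.e. 2.177e20/6.022e23 = 3.615e-4 mol.
Photons absorbed: 0.928 × 3.615e-4 = 3.355e-4 mol.
Φ = 1.44e-5 mol / 3.355e-4 mol photons = 0.043.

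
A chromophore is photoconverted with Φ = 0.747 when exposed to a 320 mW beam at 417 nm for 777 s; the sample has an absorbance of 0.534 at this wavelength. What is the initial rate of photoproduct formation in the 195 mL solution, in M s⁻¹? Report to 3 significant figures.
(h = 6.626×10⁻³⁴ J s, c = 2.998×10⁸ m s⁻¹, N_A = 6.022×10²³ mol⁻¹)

Photon energy at 417 nm: hc/λ = (6.626×10⁻³⁴)(2.998×10⁸)/(417×10⁻⁹) = 4.764×10⁻¹⁹ J.
Energy delivered: (320 mW)(777 s) = 248.6 J.
Photons incident: 248.6 / 4.764×10⁻¹⁹ = 5.218×10²⁰, i.e. 5.218×10²⁰/6.022×10²³ = 8.665×10⁻⁴ mol.
Fraction absorbed: 1 − 10^(−0.534) = 0.7076.
Photons absorbed: 0.7076 × 8.665×10⁻⁴ = 6.131×10⁻⁴ mol.
Product formed: 0.747 × 6.131×10⁻⁴ = 4.580×10⁻⁴ mol.
Rate: 4.580×10⁻⁴ mol / (777 s × 0.195 L) = 3.02×10⁻⁶ M s⁻¹.

3.02×10⁻⁶ M s⁻¹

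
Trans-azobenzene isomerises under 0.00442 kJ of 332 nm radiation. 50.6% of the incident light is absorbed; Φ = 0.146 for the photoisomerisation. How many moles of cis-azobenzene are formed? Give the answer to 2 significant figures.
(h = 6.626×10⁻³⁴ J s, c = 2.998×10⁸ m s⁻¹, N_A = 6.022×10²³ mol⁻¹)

9.1×10⁻⁷ mol

Photon energy at 332 nm: hc/λ = (6.626×10⁻³⁴)(2.998×10⁸)/(332×10⁻⁹) = 5.983×10⁻¹⁹ J.
Incident energy: 0.00442 kJ = 4.42 J.
Photons incident: 4.42 / 5.983×10⁻¹⁹ = 7.388×10¹⁸, i.e. 7.388×10¹⁸/6.022×10²³ = 1.227×10⁻⁵ mol.
Photons absorbed: 0.506 × 1.227×10⁻⁵ = 6.209×10⁻⁶ mol.
Product: Φ × n_abs = 0.146 × 6.209×10⁻⁶ = 9.065×10⁻⁷ mol.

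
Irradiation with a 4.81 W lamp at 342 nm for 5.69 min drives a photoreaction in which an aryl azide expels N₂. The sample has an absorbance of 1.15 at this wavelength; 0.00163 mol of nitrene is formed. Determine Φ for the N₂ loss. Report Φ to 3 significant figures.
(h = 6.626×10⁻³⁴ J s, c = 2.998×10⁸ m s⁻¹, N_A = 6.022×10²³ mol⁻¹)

Photon energy at 342 nm: hc/λ = (6.626×10⁻³⁴)(2.998×10⁸)/(342×10⁻⁹) = 5.808×10⁻¹⁹ J.
Energy delivered: (4.81 W)(341.4 s) = 1642 J.
Photons incident: 1642 / 5.808×10⁻¹⁹ = 2.827×10²¹, i.e. 2.827×10²¹/6.022×10²³ = 0.004694 mol.
Fraction absorbed: 1 − 10^(−1.15) = 0.9292.
Photons absorbed: 0.9292 × 0.004694 = 0.004362 mol.
Φ = 0.00163 mol / 0.004362 mol photons = 0.374.

Φ = 0.374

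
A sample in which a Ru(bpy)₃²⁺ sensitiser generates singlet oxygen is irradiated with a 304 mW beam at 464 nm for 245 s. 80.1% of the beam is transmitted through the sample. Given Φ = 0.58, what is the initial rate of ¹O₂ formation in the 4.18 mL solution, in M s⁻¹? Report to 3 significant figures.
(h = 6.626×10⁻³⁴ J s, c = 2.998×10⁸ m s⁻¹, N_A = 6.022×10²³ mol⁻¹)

3.26×10⁻⁵ M s⁻¹

Photon energy at 464 nm: hc/λ = (6.626×10⁻³⁴)(2.998×10⁸)/(464×10⁻⁹) = 4.281×10⁻¹⁹ J.
Energy delivered: (304 mW)(245 s) = 74.48 J.
Photons incident: 74.48 / 4.281×10⁻¹⁹ = 1.740×10²⁰, i.e. 1.740×10²⁰/6.022×10²³ = 2.889×10⁻⁴ mol.
Fraction absorbed: 1 − 80.1/100 = 0.1990.
Photons absorbed: 0.1990 × 2.889×10⁻⁴ = 5.749×10⁻⁵ mol.
Product formed: 0.58 × 5.749×10⁻⁵ = 3.334×10⁻⁵ mol.
Rate: 3.334×10⁻⁵ mol / (245 s × 0.00418 L) = 3.26×10⁻⁵ M s⁻¹.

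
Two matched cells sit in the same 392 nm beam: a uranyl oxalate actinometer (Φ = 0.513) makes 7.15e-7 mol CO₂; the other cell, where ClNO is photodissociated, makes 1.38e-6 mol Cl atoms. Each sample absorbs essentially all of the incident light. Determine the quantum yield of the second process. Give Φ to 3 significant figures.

Φ = 0.990

Photons absorbed by the actinometer: 7.15e-7 / 0.513 = 1.394e-6 mol.
Φ(unknown) = 1.38e-6 / 1.394e-6 = 0.990.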